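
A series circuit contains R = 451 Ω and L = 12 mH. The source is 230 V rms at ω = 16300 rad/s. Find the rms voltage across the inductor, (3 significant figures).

91.5 V

X_L = ωL = 196 Ω
Z = 451 + j196 Ω
|Z| = √(451² + 196²) = 492 Ω
I = V/|Z| = 468 mA
V_L = I·|Z_L| = 0.468 × 196 = 91.5 V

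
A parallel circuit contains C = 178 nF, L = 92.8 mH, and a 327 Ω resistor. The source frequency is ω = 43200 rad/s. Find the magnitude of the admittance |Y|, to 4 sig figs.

8.044 mS

X_L = ωL = 4009 Ω
X_C = 1/(ωC) = 130.0 Ω
Parallel: admittances add. Y = 1/R + 1/(jωL) + jωC
Y = (0.003058 + j0.007440) S
|Y| = 0.008044 S → |Z| = 1/|Y| = 124.3 Ω, ∠Z = −∠Y = -67.66°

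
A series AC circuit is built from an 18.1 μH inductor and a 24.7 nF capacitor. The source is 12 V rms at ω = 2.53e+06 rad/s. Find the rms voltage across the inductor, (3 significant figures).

X_L = ωL = 45.8 Ω
X_C = 1/(ωC) = 16.0 Ω
Net reactance X = X_L − X_C = 29.8 Ω
Z = j29.8 Ω
|Z| = √(0² + 29.8²) = 29.8 Ω
I = V/|Z| = 403 mA
V_L = I·|Z_L| = 0.403 × 45.8 = 18.4 V

18.4 V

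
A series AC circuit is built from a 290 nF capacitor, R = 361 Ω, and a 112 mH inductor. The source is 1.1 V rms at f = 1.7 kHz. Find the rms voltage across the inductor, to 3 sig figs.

1.39 V

ω = 2πf = 10680 rad/s
X_L = ωL = 1200 Ω
X_C = 1/(ωC) = 323 Ω
Net reactance X = X_L − X_C = 873 Ω
Z = 361 + j873 Ω
|Z| = √(361² + 873²) = 945 Ω
I = V/|Z| = 1.16 mA
V_L = I·|Z_L| = 0.00116 × 1200 = 1.39 V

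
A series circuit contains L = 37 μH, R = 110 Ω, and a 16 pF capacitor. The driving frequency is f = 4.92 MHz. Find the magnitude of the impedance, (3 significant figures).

885 Ω

ω = 2πf = 3.091e+07 rad/s
X_L = ωL = 1140 Ω
X_C = 1/(ωC) = 2020 Ω
Net reactance X = X_L − X_C = -878 Ω
Z = 110 − j878 Ω
|Z| = √(110² + 878²) = 885 Ω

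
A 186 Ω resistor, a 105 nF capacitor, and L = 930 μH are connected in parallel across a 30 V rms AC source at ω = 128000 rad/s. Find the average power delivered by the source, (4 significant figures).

4.839 W

X_L = ωL = 119.0 Ω
X_C = 1/(ωC) = 74.40 Ω
Parallel: admittances add. Y = 1/R + 1/(jωL) + jωC
Y = (0.005376 + j0.005039) S
|Y| = 0.007369 S → |Z| = 1/|Y| = 135.7 Ω, ∠Z = −∠Y = -43.15°
I = V/|Z| = 221.1 mA
P = VI cos φ = 30 × 0.2211 × cos(-43.15°) = 4.839 W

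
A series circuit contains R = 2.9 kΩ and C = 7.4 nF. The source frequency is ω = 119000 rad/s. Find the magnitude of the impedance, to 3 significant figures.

3110 Ω

X_C = 1/(ωC) = 1140 Ω
Z = 2900 − j1140 Ω
|Z| = √(2900² + 1140²) = 3110 Ω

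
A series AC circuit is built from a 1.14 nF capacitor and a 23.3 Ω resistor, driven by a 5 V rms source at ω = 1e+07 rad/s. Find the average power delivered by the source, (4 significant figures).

70.71 mW

X_C = 1/(ωC) = 87.72 Ω
Z = 23.30 − j87.72 Ω
|Z| = √(23.30² + 87.72²) = 90.76 Ω
∠Z = arctan(-87.72/23.30) = -75.12°
I = V/|Z| = 55.09 mA
P = VI cos φ = 5 × 0.05509 × cos(-75.12°) = 70.71 mW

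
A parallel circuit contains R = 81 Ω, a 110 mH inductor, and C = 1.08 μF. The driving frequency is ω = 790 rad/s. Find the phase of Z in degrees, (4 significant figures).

X_L = ωL = 86.90 Ω
X_C = 1/(ωC) = 1172 Ω
Parallel: admittances add. Y = 1/R + 1/(jωL) + jωC
Y = (0.01235 − j0.01065) S
|Y| = 0.01631 S → |Z| = 1/|Y| = 61.32 Ω, ∠Z = −∠Y = 40.79°

40.79°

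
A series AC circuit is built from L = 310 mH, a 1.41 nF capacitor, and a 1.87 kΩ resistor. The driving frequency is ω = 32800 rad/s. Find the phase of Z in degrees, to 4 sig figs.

-80.73°

X_L = ωL = 10170 Ω
X_C = 1/(ωC) = 21620 Ω
Net reactance X = X_L − X_C = -11450 Ω
Z = 1870 − j11450 Ω
|Z| = √(1870² + 11450²) = 11610 Ω
∠Z = arctan(-11450/1870) = -80.73°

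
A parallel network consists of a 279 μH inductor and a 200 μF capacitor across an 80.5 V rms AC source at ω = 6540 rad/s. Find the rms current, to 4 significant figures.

61.18 A

X_L = ωL = 1.825 Ω
X_C = 1/(ωC) = 0.7645 Ω
Parallel: admittances add. Y = 1/(jωL) + jωC
Y = (0 + j0.7600) S
|Y| = 0.7600 S → |Z| = 1/|Y| = 1.316 Ω, ∠Z = −∠Y = -90.00°
I = V/|Z| = 80.5/1.316 = 61.18 A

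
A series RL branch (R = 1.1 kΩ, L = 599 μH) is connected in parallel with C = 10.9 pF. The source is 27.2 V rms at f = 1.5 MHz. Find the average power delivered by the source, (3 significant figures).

24.6 mW

ω = 2πf = 9.425e+06 rad/s
X_L = ωL = 5650 Ω
X_C = 1/(ωC) = 9730 Ω
Branch 1 (R+jX_L): Z₁ = 1100 + j5650 Ω, |Z₁| = 5750 Ω
Branch 2 (−jX_C): Z₂ = −j9730 Ω
Parallel: Z = Z₁Z₂/(Z₁+Z₂), |Z| = 13200 Ω, ∠Z = 63.9°
I = V/|Z| = 2.06 mA
P = VI cos φ = 27.2 × 0.00206 × cos(63.9°) = 24.6 mW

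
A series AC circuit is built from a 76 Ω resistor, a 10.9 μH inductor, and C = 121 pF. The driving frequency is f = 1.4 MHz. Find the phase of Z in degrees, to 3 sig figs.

-84.9°

ω = 2πf = 8.796e+06 rad/s
X_L = ωL = 95.9 Ω
X_C = 1/(ωC) = 940 Ω
Net reactance X = X_L − X_C = -844 Ω
Z = 76.0 − j844 Ω
|Z| = √(76.0² + 844²) = 847 Ω
∠Z = arctan(-844/76.0) = -84.9°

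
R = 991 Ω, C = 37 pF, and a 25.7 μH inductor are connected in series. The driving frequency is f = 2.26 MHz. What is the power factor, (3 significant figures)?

0.542

ω = 2πf = 1.42e+07 rad/s
X_L = ωL = 365 Ω
X_C = 1/(ωC) = 1900 Ω
Net reactance X = X_L − X_C = -1540 Ω
Z = 991 − j1540 Ω
|Z| = √(991² + 1540²) = 1830 Ω
∠Z = arctan(-1540/991) = -57.2°
cos φ = cos(-57.2°) = 0.542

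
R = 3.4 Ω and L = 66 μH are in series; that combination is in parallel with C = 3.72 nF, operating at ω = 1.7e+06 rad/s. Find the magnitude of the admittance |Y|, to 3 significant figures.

X_L = ωL = 112 Ω
X_C = 1/(ωC) = 158 Ω
Branch 1 (R+jX_L): Z₁ = 3.40 + j112 Ω, |Z₁| = 112 Ω
Branch 2 (−jX_C): Z₂ = −j158 Ω
Parallel: Z = Z₁Z₂/(Z₁+Z₂), |Z| = 385 Ω, ∠Z = 84.0°
|Y| = 1/|Z| = 2.59 mS

2.59 mS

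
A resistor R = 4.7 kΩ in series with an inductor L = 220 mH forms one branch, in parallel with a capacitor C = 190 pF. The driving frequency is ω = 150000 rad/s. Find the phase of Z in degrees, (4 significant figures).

15.84°

X_L = ωL = 33000 Ω
X_C = 1/(ωC) = 35090 Ω
Branch 1 (R+jX_L): Z₁ = 4700 + j33000 Ω, |Z₁| = 33330 Ω
Branch 2 (−jX_C): Z₂ = −j35090 Ω
Parallel: Z = Z₁Z₂/(Z₁+Z₂), |Z| = 227400 Ω, ∠Z = 15.84°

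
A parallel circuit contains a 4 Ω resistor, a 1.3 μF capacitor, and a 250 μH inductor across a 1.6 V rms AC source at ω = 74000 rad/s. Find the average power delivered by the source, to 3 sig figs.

640 mW

X_L = ωL = 18.5 Ω
X_C = 1/(ωC) = 10.4 Ω
Parallel: admittances add. Y = 1/R + 1/(jωL) + jωC
Y = (0.250 + j0.0421) S
|Y| = 0.254 S → |Z| = 1/|Y| = 3.94 Ω, ∠Z = −∠Y = -9.57°
I = V/|Z| = 406 mA
P = VI cos φ = 1.6 × 0.406 × cos(-9.57°) = 640 mW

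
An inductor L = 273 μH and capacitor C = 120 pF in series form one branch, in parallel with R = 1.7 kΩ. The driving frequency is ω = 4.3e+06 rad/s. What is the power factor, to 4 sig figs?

0.4100

X_L = ωL = 1174 Ω
X_C = 1/(ωC) = 1938 Ω
Branch 1: Z₁ = R = 1700 Ω
Branch 2 (series LC): Z₂ = j(X_L − X_C) = −j764.1 Ω
Parallel: Z = Z₁Z₂/(Z₁+Z₂), |Z| = 696.9 Ω, ∠Z = -65.80°
cos φ = cos(-65.80°) = 0.4100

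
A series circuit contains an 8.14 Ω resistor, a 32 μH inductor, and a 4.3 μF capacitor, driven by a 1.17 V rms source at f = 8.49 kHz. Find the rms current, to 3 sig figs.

137 mA

ω = 2πf = 53340 rad/s
X_L = ωL = 1.71 Ω
X_C = 1/(ωC) = 4.36 Ω
Net reactance X = X_L − X_C = -2.65 Ω
Z = 8.14 − j2.65 Ω
|Z| = √(8.14² + 2.65²) = 8.56 Ω
I = V/|Z| = 1.17/8.56 = 137 mA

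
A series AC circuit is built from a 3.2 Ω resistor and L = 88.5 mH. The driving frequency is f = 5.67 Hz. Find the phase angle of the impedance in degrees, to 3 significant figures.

44.6°

ω = 2πf = 35.63 rad/s
X_L = ωL = 3.15 Ω
Z = 3.20 + j3.15 Ω
|Z| = √(3.20² + 3.15²) = 4.49 Ω
∠Z = arctan(3.15/3.20) = 44.6°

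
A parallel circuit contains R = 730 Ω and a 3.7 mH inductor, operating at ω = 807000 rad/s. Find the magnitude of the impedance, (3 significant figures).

X_L = ωL = 2990 Ω
Parallel: admittances add. Y = 1/R + 1/(jωL)
Y = (0.00137 − j0.000335) S
|Y| = 0.00141 S → |Z| = 1/|Y| = 709 Ω, ∠Z = −∠Y = 13.7°

709 Ω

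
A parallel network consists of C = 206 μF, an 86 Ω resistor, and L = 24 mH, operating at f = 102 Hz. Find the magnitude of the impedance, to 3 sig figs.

14.7 Ω

ω = 2πf = 640.9 rad/s
X_L = ωL = 15.4 Ω
X_C = 1/(ωC) = 7.57 Ω
Parallel: admittances add. Y = 1/R + 1/(jωL) + jωC
Y = (0.0116 + j0.0670) S
|Y| = 0.0680 S → |Z| = 1/|Y| = 14.7 Ω, ∠Z = −∠Y = -80.2°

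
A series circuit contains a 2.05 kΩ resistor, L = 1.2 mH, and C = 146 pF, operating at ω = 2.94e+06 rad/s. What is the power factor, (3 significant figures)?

X_L = ωL = 3530 Ω
X_C = 1/(ωC) = 2330 Ω
Net reactance X = X_L − X_C = 1200 Ω
Z = 2050 + j1200 Ω
|Z| = √(2050² + 1200²) = 2370 Ω
∠Z = arctan(1200/2050) = 30.3°
cos φ = cos(30.3°) = 0.863

0.863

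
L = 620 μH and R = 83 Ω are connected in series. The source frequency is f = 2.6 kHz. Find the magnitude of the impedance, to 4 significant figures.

83.62 Ω

ω = 2πf = 16340 rad/s
X_L = ωL = 10.13 Ω
Z = 83.00 + j10.13 Ω
|Z| = √(83.00² + 10.13²) = 83.62 Ω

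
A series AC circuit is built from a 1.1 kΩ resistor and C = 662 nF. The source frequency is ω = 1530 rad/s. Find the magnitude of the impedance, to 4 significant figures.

1478 Ω

X_C = 1/(ωC) = 987.3 Ω
Z = 1100 − j987.3 Ω
|Z| = √(1100² + 987.3²) = 1478 Ω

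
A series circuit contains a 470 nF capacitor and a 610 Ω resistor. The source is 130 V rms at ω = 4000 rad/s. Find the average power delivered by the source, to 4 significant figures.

X_C = 1/(ωC) = 531.9 Ω
Z = 610.0 − j531.9 Ω
|Z| = √(610.0² + 531.9²) = 809.3 Ω
∠Z = arctan(-531.9/610.0) = -41.09°
I = V/|Z| = 160.6 mA
P = VI cos φ = 130 × 0.1606 × cos(-41.09°) = 15.74 W

15.74 W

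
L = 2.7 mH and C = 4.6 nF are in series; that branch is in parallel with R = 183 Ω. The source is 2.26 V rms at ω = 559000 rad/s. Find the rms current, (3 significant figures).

12.5 mA

X_L = ωL = 1510 Ω
X_C = 1/(ωC) = 389 Ω
Branch 1: Z₁ = R = 183 Ω
Branch 2 (series LC): Z₂ = j(X_L − X_C) = j1120 Ω
Parallel: Z = Z₁Z₂/(Z₁+Z₂), |Z| = 181 Ω, ∠Z = 9.28°
I = V/|Z| = 2.26/181 = 12.5 mA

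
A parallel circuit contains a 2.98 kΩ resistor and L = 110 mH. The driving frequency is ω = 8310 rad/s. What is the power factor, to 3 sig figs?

0.293

X_L = ωL = 914 Ω
Parallel: admittances add. Y = 1/R + 1/(jωL)
Y = (0.000336 − j0.00109) S
|Y| = 0.00114 S → |Z| = 1/|Y| = 874 Ω, ∠Z = −∠Y = 72.9°
cos φ = cos(72.9°) = 0.293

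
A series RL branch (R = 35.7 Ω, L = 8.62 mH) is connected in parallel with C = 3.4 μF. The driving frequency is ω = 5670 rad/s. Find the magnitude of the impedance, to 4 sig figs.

87.64 Ω

X_L = ωL = 48.88 Ω
X_C = 1/(ωC) = 51.87 Ω
Branch 1 (R+jX_L): Z₁ = 35.70 + j48.88 Ω, |Z₁| = 60.53 Ω
Branch 2 (−jX_C): Z₂ = −j51.87 Ω
Parallel: Z = Z₁Z₂/(Z₁+Z₂), |Z| = 87.64 Ω, ∠Z = -31.35°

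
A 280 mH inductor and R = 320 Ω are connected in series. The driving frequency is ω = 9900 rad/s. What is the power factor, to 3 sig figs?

0.115

X_L = ωL = 2770 Ω
Z = 320 + j2770 Ω
|Z| = √(320² + 2770²) = 2790 Ω
∠Z = arctan(2770/320) = 83.4°
cos φ = cos(83.4°) = 0.115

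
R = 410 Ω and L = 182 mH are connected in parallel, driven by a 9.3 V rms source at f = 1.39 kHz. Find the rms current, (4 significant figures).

ω = 2πf = 8734 rad/s
X_L = ωL = 1590 Ω
Parallel: admittances add. Y = 1/R + 1/(jωL)
Y = (0.002439 − j0.0006291) S
|Y| = 0.002519 S → |Z| = 1/|Y| = 397.0 Ω, ∠Z = −∠Y = 14.46°
I = V/|Z| = 9.3/397.0 = 23.43 mA

23.43 mA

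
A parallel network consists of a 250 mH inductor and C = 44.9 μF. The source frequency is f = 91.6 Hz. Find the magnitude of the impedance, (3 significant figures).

ω = 2πf = 575.5 rad/s
X_L = ωL = 144 Ω
X_C = 1/(ωC) = 38.7 Ω
Parallel: admittances add. Y = 1/(jωL) + jωC
Y = (0 + j0.0189) S
|Y| = 0.0189 S → |Z| = 1/|Y| = 52.9 Ω, ∠Z = −∠Y = -90.0°

52.9 Ω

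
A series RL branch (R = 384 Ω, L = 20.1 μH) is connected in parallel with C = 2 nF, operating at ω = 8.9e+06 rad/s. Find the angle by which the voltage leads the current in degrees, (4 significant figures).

-82.74°

X_L = ωL = 178.9 Ω
X_C = 1/(ωC) = 56.18 Ω
Branch 1 (R+jX_L): Z₁ = 384.0 + j178.9 Ω, |Z₁| = 423.6 Ω
Branch 2 (−jX_C): Z₂ = −j56.18 Ω
Parallel: Z = Z₁Z₂/(Z₁+Z₂), |Z| = 59.04 Ω, ∠Z = -82.74°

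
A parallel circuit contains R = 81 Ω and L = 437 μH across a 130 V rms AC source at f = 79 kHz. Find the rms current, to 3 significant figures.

ω = 2πf = 496400 rad/s
X_L = ωL = 217 Ω
Parallel: admittances add. Y = 1/R + 1/(jωL)
Y = (0.0123 − j0.00461) S
|Y| = 0.0132 S → |Z| = 1/|Y| = 75.9 Ω, ∠Z = −∠Y = 20.5°
I = V/|Z| = 130/75.9 = 1.71 A

1.71 A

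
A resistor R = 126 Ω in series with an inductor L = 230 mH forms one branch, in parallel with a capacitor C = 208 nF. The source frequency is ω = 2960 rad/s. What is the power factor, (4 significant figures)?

0.3106

X_L = ωL = 680.8 Ω
X_C = 1/(ωC) = 1624 Ω
Branch 1 (R+jX_L): Z₁ = 126.0 + j680.8 Ω, |Z₁| = 692.4 Ω
Branch 2 (−jX_C): Z₂ = −j1624 Ω
Parallel: Z = Z₁Z₂/(Z₁+Z₂), |Z| = 1181 Ω, ∠Z = 71.91°
cos φ = cos(71.91°) = 0.3106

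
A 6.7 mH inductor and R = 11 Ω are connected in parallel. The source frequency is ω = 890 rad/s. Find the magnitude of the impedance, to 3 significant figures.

X_L = ωL = 5.96 Ω
Parallel: admittances add. Y = 1/R + 1/(jωL)
Y = (0.0909 − j0.168) S
|Y| = 0.191 S → |Z| = 1/|Y| = 5.24 Ω, ∠Z = −∠Y = 61.5°

5.24 Ω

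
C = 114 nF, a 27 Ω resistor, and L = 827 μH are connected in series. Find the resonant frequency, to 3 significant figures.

ω₀ = 1/√(LC) = 1/√(0.000827 × 1.14e-07) = 103000 rad/s
f₀ = ω₀/(2π) = 16.4 kHz

16.4 kHz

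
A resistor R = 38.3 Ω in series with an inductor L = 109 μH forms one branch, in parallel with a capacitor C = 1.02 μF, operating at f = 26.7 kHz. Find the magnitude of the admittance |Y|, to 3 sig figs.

162 mS

ω = 2πf = 167800 rad/s
X_L = ωL = 18.3 Ω
X_C = 1/(ωC) = 5.84 Ω
Branch 1 (R+jX_L): Z₁ = 38.3 + j18.3 Ω, |Z₁| = 42.4 Ω
Branch 2 (−jX_C): Z₂ = −j5.84 Ω
Parallel: Z = Z₁Z₂/(Z₁+Z₂), |Z| = 6.16 Ω, ∠Z = -82.5°
|Y| = 1/|Z| = 162 mS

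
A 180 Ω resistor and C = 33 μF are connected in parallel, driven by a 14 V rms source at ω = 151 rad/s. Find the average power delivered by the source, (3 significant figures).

X_C = 1/(ωC) = 201 Ω
Parallel: admittances add. Y = 1/R + jωC
Y = (0.00556 + j0.00498) S
|Y| = 0.00746 S → |Z| = 1/|Y| = 134 Ω, ∠Z = −∠Y = -41.9°
I = V/|Z| = 104 mA
P = VI cos φ = 14 × 0.104 × cos(-41.9°) = 1.09 W

1.09 W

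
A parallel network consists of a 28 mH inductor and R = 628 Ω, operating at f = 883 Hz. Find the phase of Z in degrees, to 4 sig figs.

ω = 2πf = 5548 rad/s
X_L = ωL = 155.3 Ω
Parallel: admittances add. Y = 1/R + 1/(jωL)
Y = (0.001592 − j0.006437) S
|Y| = 0.006631 S → |Z| = 1/|Y| = 150.8 Ω, ∠Z = −∠Y = 76.11°

76.11°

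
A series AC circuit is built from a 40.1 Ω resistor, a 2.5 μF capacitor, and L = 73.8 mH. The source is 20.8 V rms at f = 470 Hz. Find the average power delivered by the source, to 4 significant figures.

ω = 2πf = 2953 rad/s
X_L = ωL = 217.9 Ω
X_C = 1/(ωC) = 135.5 Ω
Net reactance X = X_L − X_C = 82.49 Ω
Z = 40.10 + j82.49 Ω
|Z| = √(40.10² + 82.49²) = 91.72 Ω
∠Z = arctan(82.49/40.10) = 64.07°
I = V/|Z| = 226.8 mA
P = VI cos φ = 20.8 × 0.2268 × cos(64.07°) = 2.062 W

2.062 W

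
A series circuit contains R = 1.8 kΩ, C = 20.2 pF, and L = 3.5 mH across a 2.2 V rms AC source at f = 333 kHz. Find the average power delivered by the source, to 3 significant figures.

32.2 μW

ω = 2πf = 2.092e+06 rad/s
X_L = ωL = 7320 Ω
X_C = 1/(ωC) = 23700 Ω
Net reactance X = X_L − X_C = -16300 Ω
Z = 1800 − j16300 Ω
|Z| = √(1800² + 16300²) = 16400 Ω
∠Z = arctan(-16300/1800) = -83.7°
I = V/|Z| = 134 μA
P = VI cos φ = 2.2 × 0.000134 × cos(-83.7°) = 32.2 μW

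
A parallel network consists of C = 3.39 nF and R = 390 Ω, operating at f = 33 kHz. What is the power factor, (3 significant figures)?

ω = 2πf = 207300 rad/s
X_C = 1/(ωC) = 1420 Ω
Parallel: admittances add. Y = 1/R + jωC
Y = (0.00256 + j0.000703) S
|Y| = 0.00266 S → |Z| = 1/|Y| = 376 Ω, ∠Z = −∠Y = -15.3°
cos φ = cos(-15.3°) = 0.964

0.964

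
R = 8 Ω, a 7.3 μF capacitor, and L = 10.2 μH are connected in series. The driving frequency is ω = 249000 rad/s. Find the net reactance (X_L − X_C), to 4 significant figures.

1.990 Ω

X_L = ωL = 2.540 Ω
X_C = 1/(ωC) = 0.5501 Ω
X = 2.540 − 0.5501 = 1.990 Ω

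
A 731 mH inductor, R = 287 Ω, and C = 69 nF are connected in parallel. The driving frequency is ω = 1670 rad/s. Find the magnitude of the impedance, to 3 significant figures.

X_L = ωL = 1220 Ω
X_C = 1/(ωC) = 8680 Ω
Parallel: admittances add. Y = 1/R + 1/(jωL) + jωC
Y = (0.00348 − j0.000704) S
|Y| = 0.00355 S → |Z| = 1/|Y| = 281 Ω, ∠Z = −∠Y = 11.4°

281 Ω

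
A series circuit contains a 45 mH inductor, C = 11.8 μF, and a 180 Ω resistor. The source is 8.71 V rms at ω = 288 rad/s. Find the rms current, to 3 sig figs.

26.1 mA

X_L = ωL = 13.0 Ω
X_C = 1/(ωC) = 294 Ω
Net reactance X = X_L − X_C = -281 Ω
Z = 180 − j281 Ω
|Z| = √(180² + 281²) = 334 Ω
I = V/|Z| = 8.71/334 = 26.1 mA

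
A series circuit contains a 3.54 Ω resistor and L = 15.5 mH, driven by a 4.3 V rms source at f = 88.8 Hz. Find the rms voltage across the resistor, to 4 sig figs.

1.629 V

ω = 2πf = 557.9 rad/s
X_L = ωL = 8.648 Ω
Z = 3.540 + j8.648 Ω
|Z| = √(3.540² + 8.648²) = 9.345 Ω
I = V/|Z| = 460.2 mA
V_R = I·|Z_R| = 0.4602 × 3.540 = 1.629 V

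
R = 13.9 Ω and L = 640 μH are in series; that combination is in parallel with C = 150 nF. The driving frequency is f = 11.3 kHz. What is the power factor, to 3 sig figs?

0.545

ω = 2πf = 71000 rad/s
X_L = ωL = 45.4 Ω
X_C = 1/(ωC) = 93.9 Ω
Branch 1 (R+jX_L): Z₁ = 13.9 + j45.4 Ω, |Z₁| = 47.5 Ω
Branch 2 (−jX_C): Z₂ = −j93.9 Ω
Parallel: Z = Z₁Z₂/(Z₁+Z₂), |Z| = 88.5 Ω, ∠Z = 57.0°
cos φ = cos(57.0°) = 0.545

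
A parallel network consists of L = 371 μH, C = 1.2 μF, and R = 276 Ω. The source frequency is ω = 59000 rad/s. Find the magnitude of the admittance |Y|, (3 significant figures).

X_L = ωL = 21.9 Ω
X_C = 1/(ωC) = 14.1 Ω
Parallel: admittances add. Y = 1/R + 1/(jωL) + jωC
Y = (0.00362 + j0.0251) S
|Y| = 0.0254 S → |Z| = 1/|Y| = 39.4 Ω, ∠Z = −∠Y = -81.8°

25.4 mS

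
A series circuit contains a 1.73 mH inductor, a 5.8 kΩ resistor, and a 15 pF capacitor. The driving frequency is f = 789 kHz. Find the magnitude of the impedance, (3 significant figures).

ω = 2πf = 4.957e+06 rad/s
X_L = ωL = 8580 Ω
X_C = 1/(ωC) = 13400 Ω
Net reactance X = X_L − X_C = -4870 Ω
Z = 5800 − j4870 Ω
|Z| = √(5800² + 4870²) = 7570 Ω

7570 Ω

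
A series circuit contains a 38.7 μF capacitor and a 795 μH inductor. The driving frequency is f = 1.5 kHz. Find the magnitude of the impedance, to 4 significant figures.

4.751 Ω

ω = 2πf = 9425 rad/s
X_L = ωL = 7.493 Ω
X_C = 1/(ωC) = 2.742 Ω
Net reactance X = X_L − X_C = 4.751 Ω
Z = j4.751 Ω
|Z| = √(0² + 4.751²) = 4.751 Ω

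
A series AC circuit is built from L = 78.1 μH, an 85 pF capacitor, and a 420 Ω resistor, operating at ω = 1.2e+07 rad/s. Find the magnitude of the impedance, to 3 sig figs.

X_L = ωL = 937 Ω
X_C = 1/(ωC) = 980 Ω
Net reactance X = X_L − X_C = -43.2 Ω
Z = 420 − j43.2 Ω
|Z| = √(420² + 43.2²) = 422 Ω

422 Ω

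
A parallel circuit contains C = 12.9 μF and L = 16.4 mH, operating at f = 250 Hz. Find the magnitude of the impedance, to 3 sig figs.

ω = 2πf = 1571 rad/s
X_L = ωL = 25.8 Ω
X_C = 1/(ωC) = 49.4 Ω
Parallel: admittances add. Y = 1/(jωL) + jωC
Y = (0 − j0.0186) S
|Y| = 0.0186 S → |Z| = 1/|Y| = 53.9 Ω, ∠Z = −∠Y = 90.0°

53.9 Ω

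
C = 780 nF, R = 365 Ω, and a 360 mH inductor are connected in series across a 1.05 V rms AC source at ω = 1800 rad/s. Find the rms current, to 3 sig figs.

X_L = ωL = 648 Ω
X_C = 1/(ωC) = 712 Ω
Net reactance X = X_L − X_C = -64.3 Ω
Z = 365 − j64.3 Ω
|Z| = √(365² + 64.3²) = 371 Ω
I = V/|Z| = 1.05/371 = 2.83 mA

2.83 mA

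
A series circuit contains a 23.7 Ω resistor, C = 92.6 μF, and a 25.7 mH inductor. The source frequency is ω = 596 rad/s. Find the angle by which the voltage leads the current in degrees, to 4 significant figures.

-6.743°

X_L = ωL = 15.32 Ω
X_C = 1/(ωC) = 18.12 Ω
Net reactance X = X_L − X_C = -2.802 Ω
Z = 23.70 − j2.802 Ω
|Z| = √(23.70² + 2.802²) = 23.87 Ω
∠Z = arctan(-2.802/23.70) = -6.743°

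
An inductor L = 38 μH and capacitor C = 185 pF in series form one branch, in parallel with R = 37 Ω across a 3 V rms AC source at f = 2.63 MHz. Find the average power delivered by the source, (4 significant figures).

ω = 2πf = 1.652e+07 rad/s
X_L = ωL = 627.9 Ω
X_C = 1/(ωC) = 327.1 Ω
Branch 1: Z₁ = R = 37.00 Ω
Branch 2 (series LC): Z₂ = j(X_L − X_C) = j300.8 Ω
Parallel: Z = Z₁Z₂/(Z₁+Z₂), |Z| = 36.72 Ω, ∠Z = 7.012°
I = V/|Z| = 81.69 mA
P = VI cos φ = 3 × 0.08169 × cos(7.012°) = 243.2 mW

243.2 mW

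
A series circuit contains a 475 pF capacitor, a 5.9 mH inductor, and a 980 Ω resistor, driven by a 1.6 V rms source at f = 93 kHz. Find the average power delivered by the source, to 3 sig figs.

2.55 mW

ω = 2πf = 584300 rad/s
X_L = ωL = 3450 Ω
X_C = 1/(ωC) = 3600 Ω
Net reactance X = X_L − X_C = -155 Ω
Z = 980 − j155 Ω
|Z| = √(980² + 155²) = 992 Ω
∠Z = arctan(-155/980) = -9.00°
I = V/|Z| = 1.61 mA
P = VI cos φ = 1.6 × 0.00161 × cos(-9.00°) = 2.55 mW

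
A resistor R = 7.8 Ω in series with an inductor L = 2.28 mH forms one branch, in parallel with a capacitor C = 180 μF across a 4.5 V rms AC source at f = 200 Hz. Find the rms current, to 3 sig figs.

ω = 2πf = 1257 rad/s
X_L = ωL = 2.87 Ω
X_C = 1/(ωC) = 4.42 Ω
Branch 1 (R+jX_L): Z₁ = 7.80 + j2.87 Ω, |Z₁| = 8.31 Ω
Branch 2 (−jX_C): Z₂ = −j4.42 Ω
Parallel: Z = Z₁Z₂/(Z₁+Z₂), |Z| = 4.62 Ω, ∠Z = -58.5°
I = V/|Z| = 4.5/4.62 = 974 mA

974 mA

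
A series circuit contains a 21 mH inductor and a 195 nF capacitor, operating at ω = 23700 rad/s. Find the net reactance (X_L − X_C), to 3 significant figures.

281 Ω

X_L = ωL = 498 Ω
X_C = 1/(ωC) = 216 Ω
X = 498 − 216 = 281 Ω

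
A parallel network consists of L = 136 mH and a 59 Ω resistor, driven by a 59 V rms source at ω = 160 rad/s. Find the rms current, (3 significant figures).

X_L = ωL = 21.8 Ω
Parallel: admittances add. Y = 1/R + 1/(jωL)
Y = (0.0169 − j0.0460) S
|Y| = 0.0490 S → |Z| = 1/|Y| = 20.4 Ω, ∠Z = −∠Y = 69.8°
I = V/|Z| = 59/20.4 = 2.89 A

2.89 A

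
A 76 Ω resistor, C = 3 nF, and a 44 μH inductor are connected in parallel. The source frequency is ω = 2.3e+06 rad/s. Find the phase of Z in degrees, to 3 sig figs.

12.8°

X_L = ωL = 101 Ω
X_C = 1/(ωC) = 145 Ω
Parallel: admittances add. Y = 1/R + 1/(jωL) + jωC
Y = (0.0132 − j0.00298) S
|Y| = 0.0135 S → |Z| = 1/|Y| = 74.1 Ω, ∠Z = −∠Y = 12.8°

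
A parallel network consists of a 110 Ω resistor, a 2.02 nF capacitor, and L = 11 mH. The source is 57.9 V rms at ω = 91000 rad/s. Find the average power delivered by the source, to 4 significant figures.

30.48 W

X_L = ωL = 1001 Ω
X_C = 1/(ωC) = 5440 Ω
Parallel: admittances add. Y = 1/R + 1/(jωL) + jωC
Y = (0.009091 − j0.0008152) S
|Y| = 0.009127 S → |Z| = 1/|Y| = 109.6 Ω, ∠Z = −∠Y = 5.124°
I = V/|Z| = 528.5 mA
P = VI cos φ = 57.9 × 0.5285 × cos(5.124°) = 30.48 W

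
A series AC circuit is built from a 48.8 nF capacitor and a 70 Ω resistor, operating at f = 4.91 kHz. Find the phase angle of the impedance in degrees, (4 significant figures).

ω = 2πf = 30850 rad/s
X_C = 1/(ωC) = 664.2 Ω
Z = 70.00 − j664.2 Ω
|Z| = √(70.00² + 664.2²) = 667.9 Ω
∠Z = arctan(-664.2/70.00) = -83.98°

-83.98°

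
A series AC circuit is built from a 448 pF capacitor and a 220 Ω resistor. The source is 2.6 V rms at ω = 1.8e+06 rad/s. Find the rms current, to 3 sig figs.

X_C = 1/(ωC) = 1240 Ω
Z = 220 − j1240 Ω
|Z| = √(220² + 1240²) = 1260 Ω
I = V/|Z| = 2.6/1260 = 2.06 mA

2.06 mA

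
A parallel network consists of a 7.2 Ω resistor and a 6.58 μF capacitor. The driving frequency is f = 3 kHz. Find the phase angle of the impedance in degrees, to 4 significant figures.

-41.77°

ω = 2πf = 18850 rad/s
X_C = 1/(ωC) = 8.063 Ω
Parallel: admittances add. Y = 1/R + jωC
Y = (0.1389 + j0.1240) S
|Y| = 0.1862 S → |Z| = 1/|Y| = 5.370 Ω, ∠Z = −∠Y = -41.77°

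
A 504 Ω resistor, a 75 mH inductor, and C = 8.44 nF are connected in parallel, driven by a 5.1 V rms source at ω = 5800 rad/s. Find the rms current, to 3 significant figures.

X_L = ωL = 435 Ω
X_C = 1/(ωC) = 20400 Ω
Parallel: admittances add. Y = 1/R + 1/(jωL) + jωC
Y = (0.00198 − j0.00225) S
|Y| = 0.00300 S → |Z| = 1/|Y| = 333 Ω, ∠Z = −∠Y = 48.6°
I = V/|Z| = 5.1/333 = 15.3 mA

15.3 mA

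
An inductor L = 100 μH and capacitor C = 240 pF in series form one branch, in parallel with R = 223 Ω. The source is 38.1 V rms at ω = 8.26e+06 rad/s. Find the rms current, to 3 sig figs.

208 mA

X_L = ωL = 826 Ω
X_C = 1/(ωC) = 504 Ω
Branch 1: Z₁ = R = 223 Ω
Branch 2 (series LC): Z₂ = j(X_L − X_C) = j322 Ω
Parallel: Z = Z₁Z₂/(Z₁+Z₂), |Z| = 183 Ω, ∠Z = 34.7°
I = V/|Z| = 38.1/183 = 208 mA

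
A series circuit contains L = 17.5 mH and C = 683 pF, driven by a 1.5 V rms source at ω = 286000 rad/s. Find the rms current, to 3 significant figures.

13.1 mA

X_L = ωL = 5010 Ω
X_C = 1/(ωC) = 5120 Ω
Net reactance X = X_L − X_C = -114 Ω
Z = − j114 Ω
|Z| = √(0² + 114²) = 114 Ω
I = V/|Z| = 1.5/114 = 13.1 mA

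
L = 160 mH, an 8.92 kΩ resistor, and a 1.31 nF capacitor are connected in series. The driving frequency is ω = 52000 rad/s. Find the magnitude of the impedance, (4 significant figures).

10960 Ω

X_L = ωL = 8320 Ω
X_C = 1/(ωC) = 14680 Ω
Net reactance X = X_L − X_C = -6360 Ω
Z = 8920 − j6360 Ω
|Z| = √(8920² + 6360²) = 10960 Ω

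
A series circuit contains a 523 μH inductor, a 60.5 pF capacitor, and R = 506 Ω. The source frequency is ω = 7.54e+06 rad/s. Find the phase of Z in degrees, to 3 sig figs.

X_L = ωL = 3940 Ω
X_C = 1/(ωC) = 2190 Ω
Net reactance X = X_L − X_C = 1750 Ω
Z = 506 + j1750 Ω
|Z| = √(506² + 1750²) = 1820 Ω
∠Z = arctan(1750/506) = 73.9°

73.9°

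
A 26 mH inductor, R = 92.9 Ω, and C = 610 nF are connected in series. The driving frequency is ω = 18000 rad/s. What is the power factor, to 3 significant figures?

0.239

X_L = ωL = 468 Ω
X_C = 1/(ωC) = 91.1 Ω
Net reactance X = X_L − X_C = 377 Ω
Z = 92.9 + j377 Ω
|Z| = √(92.9² + 377²) = 388 Ω
∠Z = arctan(377/92.9) = 76.2°
cos φ = cos(76.2°) = 0.239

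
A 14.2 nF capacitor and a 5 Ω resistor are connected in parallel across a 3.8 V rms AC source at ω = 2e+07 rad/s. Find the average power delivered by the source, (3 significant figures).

2.89 W

X_C = 1/(ωC) = 3.52 Ω
Parallel: admittances add. Y = 1/R + jωC
Y = (0.200 + j0.284) S
|Y| = 0.347 S → |Z| = 1/|Y| = 2.88 Ω, ∠Z = −∠Y = -54.8°
I = V/|Z| = 1.32 A
P = VI cos φ = 3.8 × 1.32 × cos(-54.8°) = 2.89 W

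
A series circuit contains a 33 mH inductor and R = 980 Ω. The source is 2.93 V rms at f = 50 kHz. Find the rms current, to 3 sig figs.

ω = 2πf = 314200 rad/s
X_L = ωL = 10400 Ω
Z = 980 + j10400 Ω
|Z| = √(980² + 10400²) = 10400 Ω
I = V/|Z| = 2.93/10400 = 281 μA

281 μA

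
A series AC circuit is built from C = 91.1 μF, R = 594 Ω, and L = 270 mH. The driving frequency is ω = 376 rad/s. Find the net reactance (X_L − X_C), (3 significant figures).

72.3 Ω

X_L = ωL = 102 Ω
X_C = 1/(ωC) = 29.2 Ω
X = 102 − 29.2 = 72.3 Ω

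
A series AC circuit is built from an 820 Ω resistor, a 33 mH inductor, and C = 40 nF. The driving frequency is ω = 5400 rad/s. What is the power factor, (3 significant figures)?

0.181

X_L = ωL = 178 Ω
X_C = 1/(ωC) = 4630 Ω
Net reactance X = X_L − X_C = -4450 Ω
Z = 820 − j4450 Ω
|Z| = √(820² + 4450²) = 4530 Ω
∠Z = arctan(-4450/820) = -79.6°
cos φ = cos(-79.6°) = 0.181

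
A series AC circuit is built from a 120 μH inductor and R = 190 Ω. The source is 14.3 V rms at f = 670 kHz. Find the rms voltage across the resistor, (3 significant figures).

5.03 V

ω = 2πf = 4.21e+06 rad/s
X_L = ωL = 505 Ω
Z = 190 + j505 Ω
|Z| = √(190² + 505²) = 540 Ω
I = V/|Z| = 26.5 mA
V_R = I·|Z_R| = 0.0265 × 190 = 5.03 V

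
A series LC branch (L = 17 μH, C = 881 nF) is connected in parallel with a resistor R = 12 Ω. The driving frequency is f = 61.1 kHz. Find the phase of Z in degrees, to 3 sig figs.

73.4°

ω = 2πf = 383900 rad/s
X_L = ωL = 6.53 Ω
X_C = 1/(ωC) = 2.96 Ω
Branch 1: Z₁ = R = 12.0 Ω
Branch 2 (series LC): Z₂ = j(X_L − X_C) = j3.57 Ω
Parallel: Z = Z₁Z₂/(Z₁+Z₂), |Z| = 3.42 Ω, ∠Z = 73.4°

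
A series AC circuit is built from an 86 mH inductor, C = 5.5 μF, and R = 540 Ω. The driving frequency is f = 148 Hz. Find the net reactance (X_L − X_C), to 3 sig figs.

-116 Ω

ω = 2πf = 929.9 rad/s
X_L = ωL = 80.0 Ω
X_C = 1/(ωC) = 196 Ω
X = 80.0 − 196 = -116 Ω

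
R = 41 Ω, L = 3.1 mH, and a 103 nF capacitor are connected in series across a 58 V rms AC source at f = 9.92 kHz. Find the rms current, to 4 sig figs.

ω = 2πf = 62330 rad/s
X_L = ωL = 193.2 Ω
X_C = 1/(ωC) = 155.8 Ω
Net reactance X = X_L − X_C = 37.46 Ω
Z = 41.00 + j37.46 Ω
|Z| = √(41.00² + 37.46²) = 55.53 Ω
I = V/|Z| = 58/55.53 = 1.044 A

1.044 A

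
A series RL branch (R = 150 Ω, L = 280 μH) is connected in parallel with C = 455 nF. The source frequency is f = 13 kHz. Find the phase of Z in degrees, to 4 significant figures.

ω = 2πf = 81680 rad/s
X_L = ωL = 22.87 Ω
X_C = 1/(ωC) = 26.91 Ω
Branch 1 (R+jX_L): Z₁ = 150.0 + j22.87 Ω, |Z₁| = 151.7 Ω
Branch 2 (−jX_C): Z₂ = −j26.91 Ω
Parallel: Z = Z₁Z₂/(Z₁+Z₂), |Z| = 27.21 Ω, ∠Z = -79.79°

-79.79°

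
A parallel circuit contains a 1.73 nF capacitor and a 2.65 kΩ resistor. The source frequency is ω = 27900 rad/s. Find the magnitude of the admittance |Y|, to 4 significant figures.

380.4 μS

X_C = 1/(ωC) = 20720 Ω
Parallel: admittances add. Y = 1/R + jωC
Y = (0.0003774 + j4.827e-05) S
|Y| = 0.0003804 S → |Z| = 1/|Y| = 2629 Ω, ∠Z = −∠Y = -7.289°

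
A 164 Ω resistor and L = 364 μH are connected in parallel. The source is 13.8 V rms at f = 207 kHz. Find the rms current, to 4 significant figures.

89.05 mA

ω = 2πf = 1.301e+06 rad/s
X_L = ωL = 473.4 Ω
Parallel: admittances add. Y = 1/R + 1/(jωL)
Y = (0.006098 − j0.002112) S
|Y| = 0.006453 S → |Z| = 1/|Y| = 155.0 Ω, ∠Z = −∠Y = 19.11°
I = V/|Z| = 13.8/155.0 = 89.05 mA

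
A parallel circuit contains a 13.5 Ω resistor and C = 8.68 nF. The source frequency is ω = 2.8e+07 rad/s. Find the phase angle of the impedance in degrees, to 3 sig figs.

X_C = 1/(ωC) = 4.11 Ω
Parallel: admittances add. Y = 1/R + jωC
Y = (0.0741 + j0.243) S
|Y| = 0.254 S → |Z| = 1/|Y| = 3.94 Ω, ∠Z = −∠Y = -73.0°

-73.0°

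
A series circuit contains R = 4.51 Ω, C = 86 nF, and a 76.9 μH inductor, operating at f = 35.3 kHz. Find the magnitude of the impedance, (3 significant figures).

35.7 Ω

ω = 2πf = 221800 rad/s
X_L = ωL = 17.1 Ω
X_C = 1/(ωC) = 52.4 Ω
Net reactance X = X_L − X_C = -35.4 Ω
Z = 4.51 − j35.4 Ω
|Z| = √(4.51² + 35.4²) = 35.7 Ω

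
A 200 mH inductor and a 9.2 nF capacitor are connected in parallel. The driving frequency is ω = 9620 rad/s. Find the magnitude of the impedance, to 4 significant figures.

X_L = ωL = 1924 Ω
X_C = 1/(ωC) = 11300 Ω
Parallel: admittances add. Y = 1/(jωL) + jωC
Y = (0 − j0.0004312) S
|Y| = 0.0004312 S → |Z| = 1/|Y| = 2319 Ω, ∠Z = −∠Y = 90.00°

2319 Ω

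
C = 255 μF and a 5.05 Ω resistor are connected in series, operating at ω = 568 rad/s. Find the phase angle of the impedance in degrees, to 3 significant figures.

-53.8°

X_C = 1/(ωC) = 6.90 Ω
Z = 5.05 − j6.90 Ω
|Z| = √(5.05² + 6.90²) = 8.55 Ω
∠Z = arctan(-6.90/5.05) = -53.8°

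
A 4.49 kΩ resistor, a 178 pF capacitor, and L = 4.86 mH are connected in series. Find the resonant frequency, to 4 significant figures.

171.1 kHz

ω₀ = 1/√(LC) = 1/√(0.00486 × 1.78e-10) = 1.075e+06 rad/s
f₀ = ω₀/(2π) = 171.1 kHz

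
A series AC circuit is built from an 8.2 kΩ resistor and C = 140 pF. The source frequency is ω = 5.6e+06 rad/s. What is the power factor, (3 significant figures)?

0.988

X_C = 1/(ωC) = 1280 Ω
Z = 8200 − j1280 Ω
|Z| = √(8200² + 1280²) = 8300 Ω
∠Z = arctan(-1280/8200) = -8.84°
cos φ = cos(-8.84°) = 0.988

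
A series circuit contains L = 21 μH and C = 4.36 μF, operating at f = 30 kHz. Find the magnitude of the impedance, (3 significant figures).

2.74 Ω

ω = 2πf = 188500 rad/s
X_L = ωL = 3.96 Ω
X_C = 1/(ωC) = 1.22 Ω
Net reactance X = X_L − X_C = 2.74 Ω
Z = j2.74 Ω
|Z| = √(0² + 2.74²) = 2.74 Ω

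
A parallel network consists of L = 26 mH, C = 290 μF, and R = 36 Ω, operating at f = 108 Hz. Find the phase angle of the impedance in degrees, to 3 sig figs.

-78.8°

ω = 2πf = 678.6 rad/s
X_L = ωL = 17.6 Ω
X_C = 1/(ωC) = 5.08 Ω
Parallel: admittances add. Y = 1/R + 1/(jωL) + jωC
Y = (0.0278 + j0.140) S
|Y| = 0.143 S → |Z| = 1/|Y| = 7.00 Ω, ∠Z = −∠Y = -78.8°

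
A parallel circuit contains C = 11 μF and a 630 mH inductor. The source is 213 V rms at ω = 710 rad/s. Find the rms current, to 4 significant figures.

X_L = ωL = 447.3 Ω
X_C = 1/(ωC) = 128.0 Ω
Parallel: admittances add. Y = 1/(jωL) + jωC
Y = (0 + j0.005574) S
|Y| = 0.005574 S → |Z| = 1/|Y| = 179.4 Ω, ∠Z = −∠Y = -90.00°
I = V/|Z| = 213/179.4 = 1.187 A

1.187 A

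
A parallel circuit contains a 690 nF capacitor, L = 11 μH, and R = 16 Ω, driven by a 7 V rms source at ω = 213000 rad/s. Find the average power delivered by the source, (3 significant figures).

X_L = ωL = 2.34 Ω
X_C = 1/(ωC) = 6.80 Ω
Parallel: admittances add. Y = 1/R + 1/(jωL) + jωC
Y = (0.0625 − j0.280) S
|Y| = 0.287 S → |Z| = 1/|Y| = 3.49 Ω, ∠Z = −∠Y = 77.4°
I = V/|Z| = 2.01 A
P = VI cos φ = 7 × 2.01 × cos(77.4°) = 3.06 W

3.06 W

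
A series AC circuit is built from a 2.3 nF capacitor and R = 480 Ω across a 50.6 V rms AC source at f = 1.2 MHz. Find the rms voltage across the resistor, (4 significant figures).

ω = 2πf = 7.54e+06 rad/s
X_C = 1/(ωC) = 57.66 Ω
Z = 480.0 − j57.66 Ω
|Z| = √(480.0² + 57.66²) = 483.5 Ω
I = V/|Z| = 104.7 mA
V_R = I·|Z_R| = 0.1047 × 480.0 = 50.24 V

50.24 V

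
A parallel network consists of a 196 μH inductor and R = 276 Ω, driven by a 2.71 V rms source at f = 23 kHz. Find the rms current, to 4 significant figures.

ω = 2πf = 144500 rad/s
X_L = ωL = 28.32 Ω
Parallel: admittances add. Y = 1/R + 1/(jωL)
Y = (0.003623 − j0.03531) S
|Y| = 0.03549 S → |Z| = 1/|Y| = 28.18 Ω, ∠Z = −∠Y = 84.14°
I = V/|Z| = 2.71/28.18 = 96.18 mA

96.18 mA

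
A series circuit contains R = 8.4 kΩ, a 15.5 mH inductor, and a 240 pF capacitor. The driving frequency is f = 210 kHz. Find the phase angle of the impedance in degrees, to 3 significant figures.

ω = 2πf = 1.319e+06 rad/s
X_L = ωL = 20500 Ω
X_C = 1/(ωC) = 3160 Ω
Net reactance X = X_L − X_C = 17300 Ω
Z = 8400 + j17300 Ω
|Z| = √(8400² + 17300²) = 19200 Ω
∠Z = arctan(17300/8400) = 64.1°

64.1°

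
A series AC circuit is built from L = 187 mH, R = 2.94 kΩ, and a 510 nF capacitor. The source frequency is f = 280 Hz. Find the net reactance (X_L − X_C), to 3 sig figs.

ω = 2πf = 1759 rad/s
X_L = ωL = 329 Ω
X_C = 1/(ωC) = 1110 Ω
X = 329 − 1110 = -786 Ω

-786 Ω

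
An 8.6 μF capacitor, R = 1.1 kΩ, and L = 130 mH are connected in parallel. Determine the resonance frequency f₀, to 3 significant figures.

151 Hz

ω₀ = 1/√(LC) = 1/√(0.13 × 8.6e-06) = 945.8 rad/s
f₀ = ω₀/(2π) = 151 Hz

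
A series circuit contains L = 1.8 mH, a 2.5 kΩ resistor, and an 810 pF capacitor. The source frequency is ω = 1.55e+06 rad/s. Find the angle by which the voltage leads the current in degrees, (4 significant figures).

38.57°

X_L = ωL = 2790 Ω
X_C = 1/(ωC) = 796.5 Ω
Net reactance X = X_L − X_C = 1994 Ω
Z = 2500 + j1994 Ω
|Z| = √(2500² + 1994²) = 3198 Ω
∠Z = arctan(1994/2500) = 38.57°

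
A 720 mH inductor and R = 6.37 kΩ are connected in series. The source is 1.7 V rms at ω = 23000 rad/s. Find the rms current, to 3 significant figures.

95.8 μA

X_L = ωL = 16600 Ω
Z = 6370 + j16600 Ω
|Z| = √(6370² + 16600²) = 17700 Ω
I = V/|Z| = 1.7/17700 = 95.8 μA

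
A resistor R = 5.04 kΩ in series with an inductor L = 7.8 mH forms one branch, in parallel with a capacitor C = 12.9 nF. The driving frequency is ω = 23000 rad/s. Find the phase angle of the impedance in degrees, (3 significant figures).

-55.6°

X_L = ωL = 179 Ω
X_C = 1/(ωC) = 3370 Ω
Branch 1 (R+jX_L): Z₁ = 5040 + j179 Ω, |Z₁| = 5040 Ω
Branch 2 (−jX_C): Z₂ = −j3370 Ω
Parallel: Z = Z₁Z₂/(Z₁+Z₂), |Z| = 2850 Ω, ∠Z = -55.6°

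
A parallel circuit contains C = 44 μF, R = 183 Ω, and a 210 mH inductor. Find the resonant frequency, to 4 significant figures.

52.36 Hz

ω₀ = 1/√(LC) = 1/√(0.21 × 4.4e-05) = 329.0 rad/s
f₀ = ω₀/(2π) = 52.36 Hz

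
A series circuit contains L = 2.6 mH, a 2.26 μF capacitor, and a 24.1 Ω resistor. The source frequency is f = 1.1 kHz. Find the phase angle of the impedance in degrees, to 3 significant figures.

-62.4°

ω = 2πf = 6912 rad/s
X_L = ωL = 18.0 Ω
X_C = 1/(ωC) = 64.0 Ω
Net reactance X = X_L − X_C = -46.1 Ω
Z = 24.1 − j46.1 Ω
|Z| = √(24.1² + 46.1²) = 52.0 Ω
∠Z = arctan(-46.1/24.1) = -62.4°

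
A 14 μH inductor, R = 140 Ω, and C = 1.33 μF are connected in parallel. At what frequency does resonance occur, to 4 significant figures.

ω₀ = 1/√(LC) = 1/√(1.4e-05 × 1.33e-06) = 231700 rad/s
f₀ = ω₀/(2π) = 36.88 kHz

36.88 kHz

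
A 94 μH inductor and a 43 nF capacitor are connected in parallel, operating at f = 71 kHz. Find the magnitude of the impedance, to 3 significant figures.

ω = 2πf = 446100 rad/s
X_L = ωL = 41.9 Ω
X_C = 1/(ωC) = 52.1 Ω
Parallel: admittances add. Y = 1/(jωL) + jωC
Y = (0 − j0.00466) S
|Y| = 0.00466 S → |Z| = 1/|Y| = 214 Ω, ∠Z = −∠Y = 90.0°

214 Ω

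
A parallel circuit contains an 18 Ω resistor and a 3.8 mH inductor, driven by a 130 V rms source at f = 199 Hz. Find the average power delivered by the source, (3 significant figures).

ω = 2πf = 1250 rad/s
X_L = ωL = 4.75 Ω
Parallel: admittances add. Y = 1/R + 1/(jωL)
Y = (0.0556 − j0.210) S
|Y| = 0.218 S → |Z| = 1/|Y| = 4.59 Ω, ∠Z = −∠Y = 75.2°
I = V/|Z| = 28.3 A
P = VI cos φ = 130 × 28.3 × cos(75.2°) = 939 W

939 W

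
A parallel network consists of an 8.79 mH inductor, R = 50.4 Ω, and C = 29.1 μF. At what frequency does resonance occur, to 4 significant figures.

ω₀ = 1/√(LC) = 1/√(0.00879 × 2.91e-05) = 1977 rad/s
f₀ = ω₀/(2π) = 314.7 Hz

314.7 Hz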